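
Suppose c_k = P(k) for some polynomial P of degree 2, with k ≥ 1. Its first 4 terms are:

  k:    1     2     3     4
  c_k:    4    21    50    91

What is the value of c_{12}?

1st diffs: 17, 29, 41.
2nd diffs: 12, 12 (constant).
Newton forward-difference form: c_k = 4 + 17·C(k-1,1) + 12·C(k-1,2).
At k = 12: k-1 = 11, so c_{12} = 4 + 187 + 660 = 851.

851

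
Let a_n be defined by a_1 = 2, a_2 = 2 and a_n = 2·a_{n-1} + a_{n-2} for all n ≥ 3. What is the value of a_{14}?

Applying the relation repeatedly:
a_3 = 6; a_4 = 14; a_5 = 34; …; a_{11} = 6726; a_{12} = 16238; a_{13} = 39202; a_{14} = 94642.

94642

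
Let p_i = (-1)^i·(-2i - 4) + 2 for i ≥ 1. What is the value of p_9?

24

(-1)^9 = -1; -2i - 4 at i=9 is -22; so p_9 = 24.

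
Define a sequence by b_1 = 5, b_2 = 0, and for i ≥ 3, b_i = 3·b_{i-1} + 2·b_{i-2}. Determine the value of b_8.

4950

Compute successive terms:
b_3 = 10;  b_4 = 30;  b_5 = 110;  b_6 = 390;  b_7 = 1390;  b_8 = 4950.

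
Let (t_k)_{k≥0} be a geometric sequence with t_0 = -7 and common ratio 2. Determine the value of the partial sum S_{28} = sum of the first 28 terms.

-1879048185

t_k = (-7)·2^(k-0).
S = (-7)·(2^28 - 1)/(2 - 1) = (-7)·(268435456 - 1)/(1) = -1879048185.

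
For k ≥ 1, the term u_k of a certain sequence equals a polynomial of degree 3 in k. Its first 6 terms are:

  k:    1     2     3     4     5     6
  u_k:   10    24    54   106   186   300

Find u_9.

1st diffs: 14, 30, 52, 80, 114.
2nd diffs: 16, 22, 28, 34.
3rd diffs: 6, 6, 6 (constant).
Newton forward-difference form: u_k = 10 + 14·C(k-1,1) + 16·C(k-1,2) + 6·C(k-1,3).
At k = 9: k-1 = 8, so u_9 = 10 + 112 + 448 + 336 = 906.

906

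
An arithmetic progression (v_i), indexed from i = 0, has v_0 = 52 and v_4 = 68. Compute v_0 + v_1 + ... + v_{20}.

1932

Common difference d = (68 - 52) / (4 - 0) = 4.
v_i = 52 + (i - 0)·4.
v_{20} = 132; S = 21·(52 + 132)/2 = 1932.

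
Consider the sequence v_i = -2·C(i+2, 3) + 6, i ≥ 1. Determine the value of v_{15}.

-1354

C(17, 3) = 680, so v_{15} = -1354.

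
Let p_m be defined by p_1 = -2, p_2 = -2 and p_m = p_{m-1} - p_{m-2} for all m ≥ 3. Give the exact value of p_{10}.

Step forward from the initial values:
p_3 = 0; p_4 = 2; p_5 = 2; p_6 = 0; p_7 = -2; p_8 = -2; p_9 = 0; p_{10} = 2.

2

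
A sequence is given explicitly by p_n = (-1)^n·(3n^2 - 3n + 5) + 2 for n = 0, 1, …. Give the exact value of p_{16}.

(-1)^16 = 1; 3n^2 - 3n + 5 at n=16 is 725; so p_{16} = 727.

727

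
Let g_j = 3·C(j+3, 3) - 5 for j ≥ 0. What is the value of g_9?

655

C(12, 3) = 220, so g_9 = 655.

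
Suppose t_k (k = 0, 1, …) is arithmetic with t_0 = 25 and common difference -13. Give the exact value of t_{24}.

t_k = 25 + (k - 0)·(-13).
t_{24} = 25 + 24·(-13) = -287.

-287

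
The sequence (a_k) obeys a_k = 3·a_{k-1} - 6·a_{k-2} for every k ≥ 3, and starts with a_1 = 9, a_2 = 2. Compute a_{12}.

Step forward from the initial values:
a_3 = -48; a_4 = -156; a_5 = -180; a_6 = 396; a_7 = 2268; a_8 = 4428; a_9 = -324; a_{10} = -27540; a_{11} = -80676; a_{12} = -76788.

-76788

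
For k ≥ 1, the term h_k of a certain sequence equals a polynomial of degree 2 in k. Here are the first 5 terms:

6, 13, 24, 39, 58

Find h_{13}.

354

1st diffs: 7, 11, 15, 19.
2nd diffs: 4, 4, 4 (constant).
Newton forward-difference form: h_k = 6 + 7·C(k-1,1) + 4·C(k-1,2).
At k = 13: k-1 = 12, so h_{13} = 6 + 84 + 264 = 354.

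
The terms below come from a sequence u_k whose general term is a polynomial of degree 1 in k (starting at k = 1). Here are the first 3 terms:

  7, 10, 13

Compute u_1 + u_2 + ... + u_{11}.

1st diffs: 3, 3 (constant).
So u_k = 3k + 4.
Continuing: …, 16, 19, 22, 25, …, u_{11} = 37.
Summing k = 1..11 (11 terms) gives 242.

242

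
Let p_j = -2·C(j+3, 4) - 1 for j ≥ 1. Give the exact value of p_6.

-253

C(9, 4) = 126, so p_6 = -253.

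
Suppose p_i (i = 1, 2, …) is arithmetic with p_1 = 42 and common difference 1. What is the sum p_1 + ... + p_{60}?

4290

p_i = 42 + (i - 1)·1.
p_{60} = 101; S = 60·(42 + 101)/2 = 4290.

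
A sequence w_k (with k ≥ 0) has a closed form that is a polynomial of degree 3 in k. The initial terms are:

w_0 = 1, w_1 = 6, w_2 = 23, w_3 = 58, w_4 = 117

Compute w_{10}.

1st diffs: 5, 17, 35, 59.
2nd diffs: 12, 18, 24.
3rd diffs: 6, 6 (constant).
Newton forward-difference form: w_k = 1 + 5·C(k,1) + 12·C(k,2) + 6·C(k,3).
At k = 10: k = 10, so w_{10} = 1 + 50 + 540 + 720 = 1311.

1311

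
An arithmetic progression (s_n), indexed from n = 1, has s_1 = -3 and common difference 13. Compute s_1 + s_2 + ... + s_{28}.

4830

s_n = -3 + (n - 1)·13.
s_{28} = 348; S = 28·(-3 + 348)/2 = 4830.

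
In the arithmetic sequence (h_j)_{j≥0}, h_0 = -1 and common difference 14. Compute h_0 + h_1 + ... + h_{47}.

h_j = -1 + (j - 0)·14.
h_{47} = 657; S = 48·(-1 + 657)/2 = 15744.

15744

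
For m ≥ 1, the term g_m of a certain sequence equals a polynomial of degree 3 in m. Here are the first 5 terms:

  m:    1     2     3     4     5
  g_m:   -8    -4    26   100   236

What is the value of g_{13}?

1st diffs: 4, 30, 74, 136.
2nd diffs: 26, 44, 62.
3rd diffs: 18, 18 (constant).
Newton forward-difference form: g_m = -8 + 4·C(m-1,1) + 26·C(m-1,2) + 18·C(m-1,3).
At m = 13: m-1 = 12, so g_{13} = -8 + 48 + 1716 + 3960 = 5716.

5716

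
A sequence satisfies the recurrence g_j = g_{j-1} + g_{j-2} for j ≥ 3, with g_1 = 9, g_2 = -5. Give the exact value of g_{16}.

g_3 = 4, g_4 = -1, g_5 = 3, …, g_{13} = 81, g_{14} = 131, g_{15} = 212, g_{16} = 343.

343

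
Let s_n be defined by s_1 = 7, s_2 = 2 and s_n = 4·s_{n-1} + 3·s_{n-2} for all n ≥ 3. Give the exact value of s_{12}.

Step forward from the initial values:
s_3 = 29; s_4 = 122; s_5 = 575; s_6 = 2666; s_7 = 12389; s_8 = 57554; s_9 = 267383; s_{10} = 1242194; s_{11} = 5770925; s_{12} = 26810282.

26810282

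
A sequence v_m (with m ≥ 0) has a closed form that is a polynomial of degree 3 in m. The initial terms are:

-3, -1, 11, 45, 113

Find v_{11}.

2549

1st diffs: 2, 12, 34, 68.
2nd diffs: 10, 22, 34.
3rd diffs: 12, 12 (constant).
So v_m = 2m^3 - m^2 + m - 3.
Evaluating at m = 11 gives v_{11} = 2549.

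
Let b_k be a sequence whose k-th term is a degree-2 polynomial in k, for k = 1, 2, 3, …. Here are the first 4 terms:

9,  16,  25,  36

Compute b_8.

1st diffs: 7, 9, 11.
2nd diffs: 2, 2 (constant).
Newton forward-difference form: b_k = 9 + 7·C(k-1,1) + 2·C(k-1,2).
At k = 8: k-1 = 7, so b_8 = 9 + 49 + 42 = 100.

100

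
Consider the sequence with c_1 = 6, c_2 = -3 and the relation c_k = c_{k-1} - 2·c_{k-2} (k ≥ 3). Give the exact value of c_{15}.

Step forward from the initial values:
c_3 = -15  c_4 = -9  c_5 = 21  …  c_{12} = 63  c_{13} = -411  c_{14} = -537  c_{15} = 285.

285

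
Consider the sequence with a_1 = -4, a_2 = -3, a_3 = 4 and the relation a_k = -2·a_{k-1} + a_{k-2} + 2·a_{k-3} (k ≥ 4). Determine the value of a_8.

Step forward from the initial values:
a_4 = -19;  a_5 = 36;  a_6 = -83;  a_7 = 164;  a_8 = -339.

-339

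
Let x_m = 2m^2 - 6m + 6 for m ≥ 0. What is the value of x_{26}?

x_{26} = 2·26^2 - 6·26 + 6 = 1202.

1202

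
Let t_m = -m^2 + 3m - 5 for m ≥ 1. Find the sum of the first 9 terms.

Over m = 1..9: Σm = 45, Σm² = 285.
Total = (-1)·285 + (3)·45 + (-5)·9 = -195.

-195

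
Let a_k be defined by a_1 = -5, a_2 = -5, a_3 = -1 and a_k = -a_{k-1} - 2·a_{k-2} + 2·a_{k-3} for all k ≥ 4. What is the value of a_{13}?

551

Compute successive terms:
a_4 = 1;  a_5 = -9;  a_6 = 5;  a_7 = 15;  a_8 = -43;  a_9 = 23;  a_{10} = 93;  a_{11} = -225;  a_{12} = 85;  a_{13} = 551.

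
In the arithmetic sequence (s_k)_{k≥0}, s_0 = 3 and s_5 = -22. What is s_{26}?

Common difference d = (-22 - 3) / (5 - 0) = -5.
s_k = 3 + (k - 0)·(-5).
s_{26} = 3 + 26·(-5) = -127.

-127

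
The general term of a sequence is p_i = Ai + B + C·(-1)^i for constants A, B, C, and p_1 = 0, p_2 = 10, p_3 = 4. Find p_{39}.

Write the equations: A + B - C = 0; 2A + B + C = 10; 3A + B - C = 4.
Subtracting the first from the second: A + 2C = 10.
Subtracting the second from the third: A - 2C = -6.
Solving: C = 4, A = 2, then B = 2.
Therefore p_{39} = 78 + 2 + 4·(-1) = 76.

76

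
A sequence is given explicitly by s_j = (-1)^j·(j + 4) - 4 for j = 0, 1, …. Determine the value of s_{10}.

10

(-1)^10 = 1; j + 4 at j=10 is 14; so s_{10} = 10.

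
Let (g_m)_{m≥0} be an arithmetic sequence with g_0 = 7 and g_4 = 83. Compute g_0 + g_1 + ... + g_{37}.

Common difference d = (83 - 7) / (4 - 0) = 19.
g_m = 7 + (m - 0)·19.
g_{37} = 710; S = 38·(7 + 710)/2 = 13623.

13623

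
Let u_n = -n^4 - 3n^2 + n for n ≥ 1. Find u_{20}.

-161180

u_{20} = -1·20^4 - 3·20^2 + 1·20 = -161180.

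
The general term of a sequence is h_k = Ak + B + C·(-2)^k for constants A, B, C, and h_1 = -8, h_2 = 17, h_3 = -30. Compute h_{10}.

4105

The three given values yield: A + B - 2C = -8; 2A + B + 4C = 17; 3A + B - 8C = -30.
Subtracting the first from the second: A + 6C = 25.
Subtracting the second from the third: A - 12C = -47.
Solving: C = 4, A = 1, then B = -1.
Therefore h_{10} = 10 + (-1) + 4·1024 = 4105.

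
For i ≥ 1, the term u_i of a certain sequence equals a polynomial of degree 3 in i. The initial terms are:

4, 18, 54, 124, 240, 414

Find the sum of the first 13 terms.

16016

1st diffs: 14, 36, 70, 116, 174.
2nd diffs: 22, 34, 46, 58.
3rd diffs: 12, 12, 12 (constant).
Newton forward-difference form: u_i = 4 + 14·C(i-1,1) + 22·C(i-1,2) + 12·C(i-1,3).
Continuing: …, 658, 984, 1404, 1930, …, u_{13} = 4264.
Summing i = 1..13 (13 terms) gives 16016.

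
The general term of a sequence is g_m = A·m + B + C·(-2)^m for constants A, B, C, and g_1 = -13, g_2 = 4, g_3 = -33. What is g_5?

-107

Plug in m = 1, 2, 3: A + B - 2C = -13; 2A + B + 4C = 4; 3A + B - 8C = -33.
Subtracting the first from the second: A + 6C = 17.
Subtracting the second from the third: A - 12C = -37.
Solving: C = 3, A = -1, then B = -6.
Hence g_5 = -1·5 + (-6) + 3·(-32) = -107.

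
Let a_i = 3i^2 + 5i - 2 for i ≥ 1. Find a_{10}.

348

a_{10} = 3·10^2 + 5·10 - 2 = 348.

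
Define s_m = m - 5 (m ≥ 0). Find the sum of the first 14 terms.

21

Over m = 0..13: Σm = 91.
Total = (1)·91 + (-5)·14 = 21.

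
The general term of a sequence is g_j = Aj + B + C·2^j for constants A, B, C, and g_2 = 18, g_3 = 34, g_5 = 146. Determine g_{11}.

10202

Plug in j = 2, 3, 5: 2A + B + 4C = 18; 3A + B + 8C = 34; 5A + B + 32C = 146.
Subtracting the first from the second: A + 4C = 16.
Subtracting the second from the third: 2A + 24C = 112.
Solving: C = 5, A = -4, then B = 6.
So g_j = -4·j + 6 + 5·2^j; at j=11 this is 10202.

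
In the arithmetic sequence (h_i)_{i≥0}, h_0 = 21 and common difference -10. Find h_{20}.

h_i = 21 + (i - 0)·(-10).
h_{20} = 21 + 20·(-10) = -179.

-179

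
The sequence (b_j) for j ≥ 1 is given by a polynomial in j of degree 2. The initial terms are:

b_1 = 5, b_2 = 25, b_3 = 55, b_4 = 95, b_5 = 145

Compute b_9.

445

1st diffs: 20, 30, 40, 50.
2nd diffs: 10, 10, 10 (constant).
So b_j = 5j^2 + 5j - 5.
Evaluating at j = 9 gives b_9 = 445.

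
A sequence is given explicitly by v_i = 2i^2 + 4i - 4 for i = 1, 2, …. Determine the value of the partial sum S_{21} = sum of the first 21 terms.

Over i = 1..21: Σi = 231, Σi² = 3311.
Total = (2)·3311 + (4)·231 + (-4)·21 = 7462.

7462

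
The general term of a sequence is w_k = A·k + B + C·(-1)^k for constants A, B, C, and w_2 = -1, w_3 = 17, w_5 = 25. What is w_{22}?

79

Plug in k = 2, 3, 5: 2A + B + C = -1; 3A + B - C = 17; 5A + B - C = 25.
Subtracting the first from the second: A - 2C = 18.
Subtracting the second from the third: 2A = 8.
Solving: C = -7, A = 4, then B = -2.
Therefore w_{22} = 88 + (-2) + (-7)·1 = 79.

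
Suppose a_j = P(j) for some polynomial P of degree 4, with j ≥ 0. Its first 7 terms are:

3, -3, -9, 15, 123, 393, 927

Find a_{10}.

8583

1st diffs: -6, -6, 24, 108, 270, 534.
2nd diffs: 0, 30, 84, 162, 264.
3rd diffs: 30, 54, 78, 102.
4th diffs: 24, 24, 24 (constant).
Newton forward-difference form: a_j = 3 + (-6)·C(j,1) + 30·C(j,3) + 24·C(j,4).
At j = 10: j = 10, so a_{10} = 3 - 60 + 3600 + 5040 = 8583.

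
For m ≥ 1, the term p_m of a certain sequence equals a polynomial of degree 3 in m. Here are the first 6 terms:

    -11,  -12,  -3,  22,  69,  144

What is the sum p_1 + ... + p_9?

1st diffs: -1, 9, 25, 47, 75.
2nd diffs: 10, 16, 22, 28.
3rd diffs: 6, 6, 6 (constant).
So p_m = m^3 - m^2 - 5m - 6.
Continuing: 253, 402, 597.
Summing m = 1..9 (9 terms) gives 1461.

1461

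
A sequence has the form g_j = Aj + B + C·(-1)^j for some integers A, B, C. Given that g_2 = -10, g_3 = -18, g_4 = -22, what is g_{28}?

-166

At j = 2, 3, 4: 2A + B + C = -10; 3A + B - C = -18; 4A + B + C = -22.
Subtracting the first from the second: A - 2C = -8.
Subtracting the second from the third: A + 2C = -4.
Solving: C = 1, A = -6, then B = 1.
So g_j = -6·j + 1 + 1·(-1)^j; at j=28 this is -166.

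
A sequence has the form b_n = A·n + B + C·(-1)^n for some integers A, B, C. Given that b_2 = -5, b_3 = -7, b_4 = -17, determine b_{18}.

-101

At n = 2, 3, 4: 2A + B + C = -5; 3A + B - C = -7; 4A + B + C = -17.
Subtracting the first from the second: A - 2C = -2.
Subtracting the second from the third: A + 2C = -10.
Solving: C = -2, A = -6, then B = 9.
Hence b_{18} = -6·18 + 9 + (-2)·1 = -101.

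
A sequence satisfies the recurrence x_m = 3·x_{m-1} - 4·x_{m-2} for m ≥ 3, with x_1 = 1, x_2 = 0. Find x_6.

x_3 = -4, x_4 = -12, x_5 = -20, x_6 = -12.

-12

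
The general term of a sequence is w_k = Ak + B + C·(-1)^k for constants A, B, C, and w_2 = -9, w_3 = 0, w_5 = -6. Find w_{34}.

Plug in k = 2, 3, 5: 2A + B + C = -9; 3A + B - C = 0; 5A + B - C = -6.
Subtracting the first from the second: A - 2C = 9.
Subtracting the second from the third: 2A = -6.
Solving: C = -6, A = -3, then B = 3.
Therefore w_{34} = -102 + 3 + (-6)·1 = -105.

-105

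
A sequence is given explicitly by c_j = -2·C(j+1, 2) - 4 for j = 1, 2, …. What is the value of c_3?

C(4, 2) = 6, so c_3 = -16.

-16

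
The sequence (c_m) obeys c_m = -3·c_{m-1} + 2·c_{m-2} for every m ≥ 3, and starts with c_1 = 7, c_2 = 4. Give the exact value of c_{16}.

Iterate the recurrence:
c_3 = 2  c_4 = 2  c_5 = -2  …  c_{13} = -69842  c_{14} = 248746  c_{15} = -885922  c_{16} = 3155258.

3155258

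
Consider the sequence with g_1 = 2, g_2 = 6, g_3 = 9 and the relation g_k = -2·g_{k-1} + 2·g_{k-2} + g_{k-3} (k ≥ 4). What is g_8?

g_4 = -4;  g_5 = 32;  g_6 = -63;  g_7 = 186;  g_8 = -466.

-466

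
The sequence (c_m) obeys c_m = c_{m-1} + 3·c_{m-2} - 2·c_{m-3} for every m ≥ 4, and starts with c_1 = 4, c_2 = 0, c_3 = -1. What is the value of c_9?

Iterate the recurrence:
c_4 = -9; c_5 = -12; c_6 = -37; c_7 = -55; c_8 = -142; c_9 = -233.

-233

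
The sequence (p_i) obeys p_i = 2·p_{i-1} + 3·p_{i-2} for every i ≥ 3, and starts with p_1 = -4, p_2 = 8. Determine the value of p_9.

p_3 = 4;  p_4 = 32;  p_5 = 76;  p_6 = 248;  p_7 = 724;  p_8 = 2192;  p_9 = 6556.
(Characteristic roots are 3 and -1.)

6556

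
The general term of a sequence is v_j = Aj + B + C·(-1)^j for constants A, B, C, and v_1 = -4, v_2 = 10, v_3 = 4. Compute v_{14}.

58

Plug in j = 1, 2, 3: A + B - C = -4; 2A + B + C = 10; 3A + B - C = 4.
Subtracting the first from the second: A + 2C = 14.
Subtracting the second from the third: A - 2C = -6.
Solving: C = 5, A = 4, then B = -3.
Hence v_{14} = 4·14 + (-3) + 5·1 = 58.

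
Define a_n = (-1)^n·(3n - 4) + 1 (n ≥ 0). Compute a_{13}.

(-1)^13 = -1; 3n - 4 at n=13 is 35; so a_{13} = -34.

-34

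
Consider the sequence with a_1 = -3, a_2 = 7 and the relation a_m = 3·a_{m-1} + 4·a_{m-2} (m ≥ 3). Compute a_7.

3273

Compute successive terms:
a_3 = 9;  a_4 = 55;  a_5 = 201;  a_6 = 823;  a_7 = 3273.
(Characteristic roots are 4 and -1.)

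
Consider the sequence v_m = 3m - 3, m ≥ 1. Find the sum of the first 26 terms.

Over m = 1..26: Σm = 351.
Total = (3)·351 + (-3)·26 = 975.

975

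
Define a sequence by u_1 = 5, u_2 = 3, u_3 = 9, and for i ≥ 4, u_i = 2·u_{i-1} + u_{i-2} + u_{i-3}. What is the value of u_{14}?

u_4 = 26  u_5 = 64  u_6 = 163  …  u_{11} = 17494  u_{12} = 44554  u_{13} = 113471  u_{14} = 288990.

288990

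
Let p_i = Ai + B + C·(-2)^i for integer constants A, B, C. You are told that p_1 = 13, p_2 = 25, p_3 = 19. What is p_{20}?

The three given values yield: A + B - 2C = 13; 2A + B + 4C = 25; 3A + B - 8C = 19.
Subtracting the first from the second: A + 6C = 12.
Subtracting the second from the third: A - 12C = -6.
Solving: C = 1, A = 6, then B = 9.
Therefore p_{20} = 120 + 9 + 1·1048576 = 1048705.

1048705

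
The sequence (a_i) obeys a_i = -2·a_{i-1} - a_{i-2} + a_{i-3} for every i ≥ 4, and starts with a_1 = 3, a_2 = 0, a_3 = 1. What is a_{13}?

66

Compute successive terms:
a_4 = 1;  a_5 = -3;  a_6 = 6;  a_7 = -8;  a_8 = 7;  a_9 = 0;  a_{10} = -15;  a_{11} = 37;  a_{12} = -59;  a_{13} = 66.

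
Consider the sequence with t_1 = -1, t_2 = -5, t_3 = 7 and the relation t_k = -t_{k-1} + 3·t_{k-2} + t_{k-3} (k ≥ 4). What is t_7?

t_4 = -23  t_5 = 39  t_6 = -101  t_7 = 195.

195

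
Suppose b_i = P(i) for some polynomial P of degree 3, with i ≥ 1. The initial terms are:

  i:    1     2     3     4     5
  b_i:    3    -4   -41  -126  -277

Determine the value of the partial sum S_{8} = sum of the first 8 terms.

-3112

1st diffs: -7, -37, -85, -151.
2nd diffs: -30, -48, -66.
3rd diffs: -18, -18 (constant).
Newton forward-difference form: b_i = 3 + (-7)·C(i-1,1) + (-30)·C(i-1,2) + (-18)·C(i-1,3).
Continuing: -512, -849, -1306.
Summing i = 1..8 (8 terms) gives -3112.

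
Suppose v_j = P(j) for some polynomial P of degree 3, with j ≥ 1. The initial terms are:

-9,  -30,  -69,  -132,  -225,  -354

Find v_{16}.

-4944

1st diffs: -21, -39, -63, -93, -129.
2nd diffs: -18, -24, -30, -36.
3rd diffs: -6, -6, -6 (constant).
So v_j = -j^3 - 3j^2 - 5j.
Evaluating at j = 16 gives v_{16} = -4944.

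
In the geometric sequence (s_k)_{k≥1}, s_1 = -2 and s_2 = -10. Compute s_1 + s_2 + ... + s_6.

Common ratio r = 5.
s_k = (-2)·5^(k-1).
S = (-2)·(5^6 - 1)/(5 - 1) = (-2)·(15625 - 1)/(4) = -7812.

-7812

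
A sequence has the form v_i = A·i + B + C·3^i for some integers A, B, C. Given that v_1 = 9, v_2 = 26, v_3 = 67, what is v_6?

1486

Write the equations: A + B + 3C = 9; 2A + B + 9C = 26; 3A + B + 27C = 67.
Subtracting the first from the second: A + 6C = 17.
Subtracting the second from the third: A + 18C = 41.
Solving: C = 2, A = 5, then B = -2.
Hence v_6 = 5·6 + (-2) + 2·729 = 1486.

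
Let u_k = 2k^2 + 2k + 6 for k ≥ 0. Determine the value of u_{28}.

1630

u_{28} = 2·28^2 + 2·28 + 6 = 1630.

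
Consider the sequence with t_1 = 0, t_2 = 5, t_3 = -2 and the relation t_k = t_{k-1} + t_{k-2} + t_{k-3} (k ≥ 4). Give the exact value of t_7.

16

t_4 = 3, t_5 = 6, t_6 = 7, t_7 = 16.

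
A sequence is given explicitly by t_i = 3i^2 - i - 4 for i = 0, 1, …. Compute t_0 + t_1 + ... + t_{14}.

Over i = 0..14: Σi = 105, Σi² = 1015.
Total = (3)·1015 + (-1)·105 + (-4)·15 = 2880.

2880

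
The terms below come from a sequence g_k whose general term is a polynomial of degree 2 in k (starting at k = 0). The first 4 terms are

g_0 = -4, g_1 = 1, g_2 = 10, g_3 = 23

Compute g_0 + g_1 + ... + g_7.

332

1st diffs: 5, 9, 13.
2nd diffs: 4, 4 (constant).
Newton forward-difference form: g_k = -4 + 5·C(k,1) + 4·C(k,2).
Continuing: 40, 61, 86, 115.
Summing k = 0..7 (8 terms) gives 332.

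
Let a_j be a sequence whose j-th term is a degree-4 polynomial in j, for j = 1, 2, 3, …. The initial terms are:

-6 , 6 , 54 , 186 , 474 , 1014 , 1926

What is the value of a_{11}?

1st diffs: 12, 48, 132, 288, 540, 912.
2nd diffs: 36, 84, 156, 252, 372.
3rd diffs: 48, 72, 96, 120.
4th diffs: 24, 24, 24 (constant).
Newton forward-difference form: a_j = -6 + 12·C(j-1,1) + 36·C(j-1,2) + 48·C(j-1,3) + 24·C(j-1,4).
At j = 11: j-1 = 10, so a_{11} = -6 + 120 + 1620 + 5760 + 5040 = 12534.

12534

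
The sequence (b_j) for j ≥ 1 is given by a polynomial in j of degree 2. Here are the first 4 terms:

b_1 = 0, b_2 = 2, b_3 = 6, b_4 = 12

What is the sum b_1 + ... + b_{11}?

1st diffs: 2, 4, 6.
2nd diffs: 2, 2 (constant).
So b_j = j^2 - j.
Continuing: …, 20, 30, 42, 56, …, b_{11} = 110.
Summing j = 1..11 (11 terms) gives 440.

440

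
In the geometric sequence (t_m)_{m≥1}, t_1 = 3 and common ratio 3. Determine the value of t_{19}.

1162261467

t_m = 3·3^(m-1).
t_{19} = 3·3^18 = 1162261467.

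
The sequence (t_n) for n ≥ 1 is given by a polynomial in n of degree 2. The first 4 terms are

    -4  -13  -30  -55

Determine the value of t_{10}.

-373

1st diffs: -9, -17, -25.
2nd diffs: -8, -8 (constant).
So t_n = -4n^2 + 3n - 3.
Evaluating at n = 10 gives t_{10} = -373.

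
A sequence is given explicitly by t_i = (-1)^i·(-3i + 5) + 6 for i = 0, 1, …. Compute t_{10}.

(-1)^10 = 1; -3i + 5 at i=10 is -25; so t_{10} = -19.

-19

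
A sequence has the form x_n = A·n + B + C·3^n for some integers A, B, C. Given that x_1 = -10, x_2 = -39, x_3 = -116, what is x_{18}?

The three given values yield: A + B + 3C = -10; 2A + B + 9C = -39; 3A + B + 27C = -116.
Subtracting the first from the second: A + 6C = -29.
Subtracting the second from the third: A + 18C = -77.
Solving: C = -4, A = -5, then B = 7.
So x_n = -5·n + 7 + (-4)·3^n; at n=18 this is -1549682039.

-1549682039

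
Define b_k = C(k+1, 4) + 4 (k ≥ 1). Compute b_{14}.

C(15, 4) = 1365, so b_{14} = 1369.

1369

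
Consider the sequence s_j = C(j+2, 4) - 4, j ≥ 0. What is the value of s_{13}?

C(15, 4) = 1365, so s_{13} = 1361.

1361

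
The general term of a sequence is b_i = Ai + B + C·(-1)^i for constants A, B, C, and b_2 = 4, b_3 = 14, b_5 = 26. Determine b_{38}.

The three given values yield: 2A + B + C = 4; 3A + B - C = 14; 5A + B - C = 26.
Subtracting the first from the second: A - 2C = 10.
Subtracting the second from the third: 2A = 12.
Solving: C = -2, A = 6, then B = -6.
Hence b_{38} = 6·38 + (-6) + (-2)·1 = 220.

220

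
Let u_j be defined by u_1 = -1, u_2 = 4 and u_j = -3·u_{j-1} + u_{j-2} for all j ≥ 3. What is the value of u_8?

Applying the relation repeatedly:
u_3 = -13  u_4 = 43  u_5 = -142  u_6 = 469  u_7 = -1549  u_8 = 5116.

5116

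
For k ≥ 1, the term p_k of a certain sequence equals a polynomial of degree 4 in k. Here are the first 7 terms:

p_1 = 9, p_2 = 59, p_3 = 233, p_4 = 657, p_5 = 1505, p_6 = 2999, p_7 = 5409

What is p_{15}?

1st diffs: 50, 174, 424, 848, 1494, 2410.
2nd diffs: 124, 250, 424, 646, 916.
3rd diffs: 126, 174, 222, 270.
4th diffs: 48, 48, 48 (constant).
Newton forward-difference form: p_k = 9 + 50·C(k-1,1) + 124·C(k-1,2) + 126·C(k-1,3) + 48·C(k-1,4).
At k = 15: k-1 = 14, so p_{15} = 9 + 700 + 11284 + 45864 + 48048 = 105905.

105905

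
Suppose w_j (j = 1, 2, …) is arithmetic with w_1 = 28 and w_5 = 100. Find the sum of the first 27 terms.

Common difference d = (100 - 28) / (5 - 1) = 18.
w_j = 28 + (j - 1)·18.
w_{27} = 496; S = 27·(28 + 496)/2 = 7074.

7074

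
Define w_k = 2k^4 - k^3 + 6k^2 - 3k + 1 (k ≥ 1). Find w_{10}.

w_{10} = 2·10^4 - 1·10^3 + 6·10^2 - 3·10 + 1 = 19571.

19571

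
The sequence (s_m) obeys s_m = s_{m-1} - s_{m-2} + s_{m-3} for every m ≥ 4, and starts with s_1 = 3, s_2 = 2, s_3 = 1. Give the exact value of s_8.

Step forward from the initial values:
s_4 = 2;  s_5 = 3;  s_6 = 2;  s_7 = 1;  s_8 = 2.

2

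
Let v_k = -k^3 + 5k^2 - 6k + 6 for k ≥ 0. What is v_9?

v_9 = -1·9^3 + 5·9^2 - 6·9 + 6 = -372.

-372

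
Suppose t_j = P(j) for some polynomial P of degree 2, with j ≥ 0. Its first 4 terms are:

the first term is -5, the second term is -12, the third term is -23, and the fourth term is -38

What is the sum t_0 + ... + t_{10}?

1st diffs: -7, -11, -15.
2nd diffs: -4, -4 (constant).
Newton forward-difference form: t_j = -5 + (-7)·C(j,1) + (-4)·C(j,2).
Continuing: …, -57, -80, -107, -138, …, t_{10} = -255.
Summing j = 0..10 (11 terms) gives -1100.

-1100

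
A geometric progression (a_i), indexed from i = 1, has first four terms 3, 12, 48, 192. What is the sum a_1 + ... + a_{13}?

Common ratio r = 4.
a_i = 3·4^(i-1).
S = 3·(4^13 - 1)/(4 - 1) = 3·(67108864 - 1)/(3) = 67108863.

67108863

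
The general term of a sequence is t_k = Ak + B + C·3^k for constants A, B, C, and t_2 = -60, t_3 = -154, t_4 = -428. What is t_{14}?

-23914908

Write the equations: 2A + B + 9C = -60; 3A + B + 27C = -154; 4A + B + 81C = -428.
Subtracting the first from the second: A + 18C = -94.
Subtracting the second from the third: A + 54C = -274.
Solving: C = -5, A = -4, then B = -7.
Hence t_{14} = -4·14 + (-7) + (-5)·4782969 = -23914908.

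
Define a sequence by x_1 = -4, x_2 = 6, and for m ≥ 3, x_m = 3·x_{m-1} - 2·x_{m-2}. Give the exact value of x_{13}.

40946

Iterate the recurrence:
x_3 = 26; x_4 = 66; x_5 = 146; …; x_{10} = 5106; x_{11} = 10226; x_{12} = 20466; x_{13} = 40946.
(Characteristic roots are 2 and 1.)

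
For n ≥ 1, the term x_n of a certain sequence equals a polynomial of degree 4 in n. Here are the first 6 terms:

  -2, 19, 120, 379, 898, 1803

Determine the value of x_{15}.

59988

1st diffs: 21, 101, 259, 519, 905.
2nd diffs: 80, 158, 260, 386.
3rd diffs: 78, 102, 126.
4th diffs: 24, 24 (constant).
Newton forward-difference form: x_n = -2 + 21·C(n-1,1) + 80·C(n-1,2) + 78·C(n-1,3) + 24·C(n-1,4).
At n = 15: n-1 = 14, so x_{15} = -2 + 294 + 7280 + 28392 + 24024 = 59988.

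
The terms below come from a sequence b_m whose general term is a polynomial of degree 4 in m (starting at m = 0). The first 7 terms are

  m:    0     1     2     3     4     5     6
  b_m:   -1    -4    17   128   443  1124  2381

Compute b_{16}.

1st diffs: -3, 21, 111, 315, 681, 1257.
2nd diffs: 24, 90, 204, 366, 576.
3rd diffs: 66, 114, 162, 210.
4th diffs: 48, 48, 48 (constant).
Newton forward-difference form: b_m = -1 + (-3)·C(m,1) + 24·C(m,2) + 66·C(m,3) + 48·C(m,4).
At m = 16: m = 16, so b_{16} = -1 - 48 + 2880 + 36960 + 87360 = 127151.

127151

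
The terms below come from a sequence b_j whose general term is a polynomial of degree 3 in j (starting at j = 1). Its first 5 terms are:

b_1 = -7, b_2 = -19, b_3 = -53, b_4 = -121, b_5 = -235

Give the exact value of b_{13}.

1st diffs: -12, -34, -68, -114.
2nd diffs: -22, -34, -46.
3rd diffs: -12, -12 (constant).
So b_j = -2j^3 + j^2 - j - 5.
Evaluating at j = 13 gives b_{13} = -4243.

-4243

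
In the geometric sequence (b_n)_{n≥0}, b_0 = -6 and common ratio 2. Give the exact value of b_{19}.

b_n = (-6)·2^(n-0).
b_{19} = (-6)·2^19 = -3145728.

-3145728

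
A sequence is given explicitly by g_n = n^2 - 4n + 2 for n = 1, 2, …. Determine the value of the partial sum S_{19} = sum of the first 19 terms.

Over n = 1..19: Σn = 190, Σn² = 2470.
Total = (1)·2470 + (-4)·190 + (2)·19 = 1748.

1748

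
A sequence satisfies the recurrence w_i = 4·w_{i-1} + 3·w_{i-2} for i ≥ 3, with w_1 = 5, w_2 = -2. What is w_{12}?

5052454

Step forward from the initial values:
w_3 = 7, w_4 = 22, w_5 = 109, w_6 = 502, w_7 = 2335, w_8 = 10846, w_9 = 50389, w_{10} = 234094, w_{11} = 1087543, w_{12} = 5052454.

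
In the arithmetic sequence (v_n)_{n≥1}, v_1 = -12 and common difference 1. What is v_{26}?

13

v_n = -12 + (n - 1)·1.
v_{26} = -12 + 25·1 = 13.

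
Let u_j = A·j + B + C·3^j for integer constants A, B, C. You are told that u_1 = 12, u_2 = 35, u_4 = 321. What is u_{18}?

Write the equations: A + B + 3C = 12; 2A + B + 9C = 35; 4A + B + 81C = 321.
Subtracting the first from the second: A + 6C = 23.
Subtracting the second from the third: 2A + 72C = 286.
Solving: C = 4, A = -1, then B = 1.
Hence u_{18} = -1·18 + 1 + 4·387420489 = 1549681939.

1549681939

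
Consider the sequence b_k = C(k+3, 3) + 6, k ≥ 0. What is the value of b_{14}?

686

C(17, 3) = 680, so b_{14} = 686.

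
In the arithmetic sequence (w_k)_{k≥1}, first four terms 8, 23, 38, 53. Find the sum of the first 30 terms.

Common difference d = 15.
w_k = 8 + (k - 1)·15.
w_{30} = 443; S = 30·(8 + 443)/2 = 6765.

6765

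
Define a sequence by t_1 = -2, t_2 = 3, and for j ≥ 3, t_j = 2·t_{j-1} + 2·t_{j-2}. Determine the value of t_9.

1376

Iterate the recurrence:
t_3 = 2;  t_4 = 10;  t_5 = 24;  t_6 = 68;  t_7 = 184;  t_8 = 504;  t_9 = 1376.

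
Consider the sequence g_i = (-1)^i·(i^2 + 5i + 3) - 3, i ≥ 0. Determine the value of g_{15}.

(-1)^15 = -1; i^2 + 5i + 3 at i=15 is 303; so g_{15} = -306.

-306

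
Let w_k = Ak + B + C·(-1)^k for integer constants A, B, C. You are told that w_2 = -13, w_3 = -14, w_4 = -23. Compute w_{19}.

Write the equations: 2A + B + C = -13; 3A + B - C = -14; 4A + B + C = -23.
Subtracting the first from the second: A - 2C = -1.
Subtracting the second from the third: A + 2C = -9.
Solving: C = -2, A = -5, then B = -1.
Hence w_{19} = -5·19 + (-1) + (-2)·(-1) = -94.

-94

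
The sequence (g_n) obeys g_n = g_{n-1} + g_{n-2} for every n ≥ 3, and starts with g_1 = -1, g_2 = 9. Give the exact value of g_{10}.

285

Iterate the recurrence:
g_3 = 8  g_4 = 17  g_5 = 25  g_6 = 42  g_7 = 67  g_8 = 109  g_9 = 176  g_{10} = 285.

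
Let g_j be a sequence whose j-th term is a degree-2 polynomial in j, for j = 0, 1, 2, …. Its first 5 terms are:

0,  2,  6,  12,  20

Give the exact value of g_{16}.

272

1st diffs: 2, 4, 6, 8.
2nd diffs: 2, 2, 2 (constant).
Newton forward-difference form: g_j = 2·C(j,1) + 2·C(j,2).
At j = 16: j = 16, so g_{16} = 32 + 240 = 272.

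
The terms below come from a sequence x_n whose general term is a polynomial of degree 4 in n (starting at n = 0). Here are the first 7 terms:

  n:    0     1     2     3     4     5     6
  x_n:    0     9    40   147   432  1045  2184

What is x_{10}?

17640

1st diffs: 9, 31, 107, 285, 613, 1139.
2nd diffs: 22, 76, 178, 328, 526.
3rd diffs: 54, 102, 150, 198.
4th diffs: 48, 48, 48 (constant).
Newton forward-difference form: x_n = 9·C(n,1) + 22·C(n,2) + 54·C(n,3) + 48·C(n,4).
At n = 10: n = 10, so x_{10} = 90 + 990 + 6480 + 10080 = 17640.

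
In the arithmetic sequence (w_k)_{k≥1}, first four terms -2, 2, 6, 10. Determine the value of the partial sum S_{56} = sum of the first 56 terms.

6048

Common difference d = 4.
w_k = -2 + (k - 1)·4.
w_{56} = 218; S = 56·(-2 + 218)/2 = 6048.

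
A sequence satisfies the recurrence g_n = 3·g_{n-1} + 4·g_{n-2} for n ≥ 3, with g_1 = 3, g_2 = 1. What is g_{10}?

209713

Compute successive terms:
g_3 = 15, g_4 = 49, g_5 = 207, g_6 = 817, g_7 = 3279, g_8 = 13105, g_9 = 52431, g_{10} = 209713.
(Characteristic roots are 4 and -1.)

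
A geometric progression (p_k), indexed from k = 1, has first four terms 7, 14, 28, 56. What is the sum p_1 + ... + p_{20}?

7340025

Common ratio r = 2.
p_k = 7·2^(k-1).
S = 7·(2^20 - 1)/(2 - 1) = 7·(1048576 - 1)/(1) = 7340025.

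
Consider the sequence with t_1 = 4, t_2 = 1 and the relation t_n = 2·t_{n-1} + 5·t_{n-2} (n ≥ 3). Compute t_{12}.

Step forward from the initial values:
t_3 = 22  t_4 = 49  t_5 = 208  t_6 = 661  t_7 = 2362  t_8 = 8029  t_9 = 27868  t_{10} = 95881  t_{11} = 331102  t_{12} = 1141609.

1141609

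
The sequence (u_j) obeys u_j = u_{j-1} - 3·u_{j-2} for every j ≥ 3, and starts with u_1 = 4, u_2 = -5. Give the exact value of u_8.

Compute successive terms:
u_3 = -17;  u_4 = -2;  u_5 = 49;  u_6 = 55;  u_7 = -92;  u_8 = -257.

-257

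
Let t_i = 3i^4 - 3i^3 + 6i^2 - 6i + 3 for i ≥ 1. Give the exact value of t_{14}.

108111

t_{14} = 3·14^4 - 3·14^3 + 6·14^2 - 6·14 + 3 = 108111.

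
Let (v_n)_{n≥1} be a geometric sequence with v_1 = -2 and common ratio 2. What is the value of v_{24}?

v_n = (-2)·2^(n-1).
v_{24} = (-2)·2^23 = -16777216.

-16777216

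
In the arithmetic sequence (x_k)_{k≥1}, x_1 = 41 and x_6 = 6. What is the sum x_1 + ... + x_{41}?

-4059

Common difference d = (6 - 41) / (6 - 1) = -7.
x_k = 41 + (k - 1)·(-7).
x_{41} = -239; S = 41·(41 + (-239))/2 = -4059.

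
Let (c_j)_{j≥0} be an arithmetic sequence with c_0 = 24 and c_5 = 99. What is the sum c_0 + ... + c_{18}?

Common difference d = (99 - 24) / (5 - 0) = 15.
c_j = 24 + (j - 0)·15.
c_{18} = 294; S = 19·(24 + 294)/2 = 3021.

3021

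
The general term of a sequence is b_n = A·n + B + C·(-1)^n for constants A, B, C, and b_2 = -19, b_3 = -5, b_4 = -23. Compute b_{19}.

Plug in n = 2, 3, 4: 2A + B + C = -19; 3A + B - C = -5; 4A + B + C = -23.
Subtracting the first from the second: A - 2C = 14.
Subtracting the second from the third: A + 2C = -18.
Solving: C = -8, A = -2, then B = -7.
So b_n = -2·n + (-7) + (-8)·(-1)^n; at n=19 this is -37.

-37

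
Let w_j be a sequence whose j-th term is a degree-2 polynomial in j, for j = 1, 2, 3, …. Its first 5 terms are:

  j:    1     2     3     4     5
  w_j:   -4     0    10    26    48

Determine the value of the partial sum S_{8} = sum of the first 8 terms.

416

1st diffs: 4, 10, 16, 22.
2nd diffs: 6, 6, 6 (constant).
Newton forward-difference form: w_j = -4 + 4·C(j-1,1) + 6·C(j-1,2).
Continuing: 76, 110, 150.
Summing j = 1..8 (8 terms) gives 416.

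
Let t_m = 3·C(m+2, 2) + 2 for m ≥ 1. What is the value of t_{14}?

C(16, 2) = 120, so t_{14} = 362.

362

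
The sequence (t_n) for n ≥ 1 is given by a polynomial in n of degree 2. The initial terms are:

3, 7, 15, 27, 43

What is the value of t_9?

1st diffs: 4, 8, 12, 16.
2nd diffs: 4, 4, 4 (constant).
Newton forward-difference form: t_n = 3 + 4·C(n-1,1) + 4·C(n-1,2).
At n = 9: n-1 = 8, so t_9 = 3 + 32 + 112 = 147.

147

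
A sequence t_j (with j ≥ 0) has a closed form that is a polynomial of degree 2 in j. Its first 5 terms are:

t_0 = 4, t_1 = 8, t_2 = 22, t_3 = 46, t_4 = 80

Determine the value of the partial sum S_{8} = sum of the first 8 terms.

704

1st diffs: 4, 14, 24, 34.
2nd diffs: 10, 10, 10 (constant).
Newton forward-difference form: t_j = 4 + 4·C(j,1) + 10·C(j,2).
Continuing: 124, 178, 242.
Summing j = 0..7 (8 terms) gives 704.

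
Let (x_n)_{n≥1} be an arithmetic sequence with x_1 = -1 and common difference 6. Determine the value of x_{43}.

251

x_n = -1 + (n - 1)·6.
x_{43} = -1 + 42·6 = 251.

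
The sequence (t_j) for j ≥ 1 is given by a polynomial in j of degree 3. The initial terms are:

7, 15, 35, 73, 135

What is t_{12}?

1745

1st diffs: 8, 20, 38, 62.
2nd diffs: 12, 18, 24.
3rd diffs: 6, 6 (constant).
So t_j = j^3 + j + 5.
Evaluating at j = 12 gives t_{12} = 1745.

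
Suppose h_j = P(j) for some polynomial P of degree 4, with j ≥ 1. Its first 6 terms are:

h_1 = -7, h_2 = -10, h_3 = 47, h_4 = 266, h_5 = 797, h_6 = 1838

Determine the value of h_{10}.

1st diffs: -3, 57, 219, 531, 1041.
2nd diffs: 60, 162, 312, 510.
3rd diffs: 102, 150, 198.
4th diffs: 48, 48 (constant).
Newton forward-difference form: h_j = -7 + (-3)·C(j-1,1) + 60·C(j-1,2) + 102·C(j-1,3) + 48·C(j-1,4).
At j = 10: j-1 = 9, so h_{10} = -7 - 27 + 2160 + 8568 + 6048 = 16742.

16742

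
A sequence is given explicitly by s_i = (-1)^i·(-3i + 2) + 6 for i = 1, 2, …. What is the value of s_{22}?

(-1)^22 = 1; -3i + 2 at i=22 is -64; so s_{22} = -58.

-58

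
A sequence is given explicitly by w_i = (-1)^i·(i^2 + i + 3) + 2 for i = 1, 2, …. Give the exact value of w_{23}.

(-1)^23 = -1; i^2 + i + 3 at i=23 is 555; so w_{23} = -553.

-553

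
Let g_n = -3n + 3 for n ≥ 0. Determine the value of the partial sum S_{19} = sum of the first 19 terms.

Over n = 0..18: Σn = 171.
Total = (-3)·171 + (3)·19 = -456.

-456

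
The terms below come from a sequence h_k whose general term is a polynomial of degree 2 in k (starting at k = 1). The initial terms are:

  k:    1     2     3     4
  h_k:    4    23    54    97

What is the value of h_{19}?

2182

1st diffs: 19, 31, 43.
2nd diffs: 12, 12 (constant).
Newton forward-difference form: h_k = 4 + 19·C(k-1,1) + 12·C(k-1,2).
At k = 19: k-1 = 18, so h_{19} = 4 + 342 + 1836 = 2182.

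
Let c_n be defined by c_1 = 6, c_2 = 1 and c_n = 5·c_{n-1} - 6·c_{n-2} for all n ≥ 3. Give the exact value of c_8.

-21881

Iterate the recurrence:
c_3 = -31;  c_4 = -161;  c_5 = -619;  c_6 = -2129;  c_7 = -6931;  c_8 = -21881.
(Characteristic roots are 3 and 2.)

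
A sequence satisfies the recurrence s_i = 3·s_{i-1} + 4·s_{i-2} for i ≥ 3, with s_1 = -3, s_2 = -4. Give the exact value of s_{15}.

Applying the relation repeatedly:
s_3 = -24  s_4 = -88  s_5 = -360  …  s_{12} = -5872024  s_{13} = -23488104  s_{14} = -93952408  s_{15} = -375809640.
(Characteristic roots are 4 and -1.)

-375809640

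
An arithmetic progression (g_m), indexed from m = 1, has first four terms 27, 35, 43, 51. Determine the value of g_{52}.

435

Common difference d = 8.
g_m = 27 + (m - 1)·8.
g_{52} = 27 + 51·8 = 435.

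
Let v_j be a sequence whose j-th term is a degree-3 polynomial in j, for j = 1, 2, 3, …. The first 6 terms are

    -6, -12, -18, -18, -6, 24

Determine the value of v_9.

1st diffs: -6, -6, 0, 12, 30.
2nd diffs: 0, 6, 12, 18.
3rd diffs: 6, 6, 6 (constant).
So v_j = j^3 - 6j^2 + 5j - 6.
Evaluating at j = 9 gives v_9 = 282.

282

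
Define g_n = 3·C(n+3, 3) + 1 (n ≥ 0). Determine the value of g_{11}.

1093

C(14, 3) = 364, so g_{11} = 1093.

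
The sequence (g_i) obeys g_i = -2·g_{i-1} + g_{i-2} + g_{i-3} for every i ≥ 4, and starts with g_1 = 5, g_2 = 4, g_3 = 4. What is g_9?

Step forward from the initial values:
g_4 = 1, g_5 = 6, g_6 = -7, g_7 = 21, g_8 = -43, g_9 = 100.

100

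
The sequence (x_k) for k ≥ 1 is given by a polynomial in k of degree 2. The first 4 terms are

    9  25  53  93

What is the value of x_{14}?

1st diffs: 16, 28, 40.
2nd diffs: 12, 12 (constant).
Newton forward-difference form: x_k = 9 + 16·C(k-1,1) + 12·C(k-1,2).
At k = 14: k-1 = 13, so x_{14} = 9 + 208 + 936 = 1153.

1153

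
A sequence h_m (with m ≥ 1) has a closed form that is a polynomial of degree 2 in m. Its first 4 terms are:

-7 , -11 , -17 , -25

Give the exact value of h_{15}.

-245

1st diffs: -4, -6, -8.
2nd diffs: -2, -2 (constant).
Newton forward-difference form: h_m = -7 + (-4)·C(m-1,1) + (-2)·C(m-1,2).
At m = 15: m-1 = 14, so h_{15} = -7 - 56 - 182 = -245.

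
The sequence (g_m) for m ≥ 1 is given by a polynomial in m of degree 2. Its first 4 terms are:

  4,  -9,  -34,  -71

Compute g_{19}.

-2066

1st diffs: -13, -25, -37.
2nd diffs: -12, -12 (constant).
Newton forward-difference form: g_m = 4 + (-13)·C(m-1,1) + (-12)·C(m-1,2).
At m = 19: m-1 = 18, so g_{19} = 4 - 234 - 1836 = -2066.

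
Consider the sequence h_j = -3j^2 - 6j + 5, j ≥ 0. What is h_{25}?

-2020

h_{25} = -3·25^2 - 6·25 + 5 = -2020.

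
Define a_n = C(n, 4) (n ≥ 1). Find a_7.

35

C(7, 4) = 35, so a_7 = 35.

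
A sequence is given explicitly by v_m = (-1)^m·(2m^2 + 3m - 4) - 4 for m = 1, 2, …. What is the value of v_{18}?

694

(-1)^18 = 1; 2m^2 + 3m - 4 at m=18 is 698; so v_{18} = 694.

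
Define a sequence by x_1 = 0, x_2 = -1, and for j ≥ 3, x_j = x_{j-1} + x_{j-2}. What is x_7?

-8

Applying the relation repeatedly:
x_3 = -1  x_4 = -2  x_5 = -3  x_6 = -5  x_7 = -8.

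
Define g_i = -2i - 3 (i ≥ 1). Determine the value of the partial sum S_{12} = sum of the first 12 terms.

-192

Over i = 1..12: Σi = 78.
Total = (-2)·78 + (-3)·12 = -192.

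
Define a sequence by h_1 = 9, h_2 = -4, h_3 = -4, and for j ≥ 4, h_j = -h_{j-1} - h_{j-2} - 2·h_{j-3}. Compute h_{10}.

-10

Compute successive terms:
h_4 = -10; h_5 = 22; h_6 = -4; h_7 = 2; h_8 = -42; h_9 = 48; h_{10} = -10.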